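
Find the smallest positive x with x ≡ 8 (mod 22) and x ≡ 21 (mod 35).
756

Using Chinese Remainder Theorem:
M = 22 × 35 = 770
M1 = 35, M2 = 22
y1 = 35^(-1) mod 22 = 17
y2 = 22^(-1) mod 35 = 8
x = (8×35×17 + 21×22×8) mod 770 = 756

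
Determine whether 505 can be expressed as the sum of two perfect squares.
8² + 21² (a=8, b=21)

Factorization: 505 = 5 × 101
By Fermat: n is sum of two squares iff every prime p ≡ 3 (mod 4) appears to even power.
All primes ≡ 3 (mod 4) appear to even power.
Search a = 0, 1, 2, … for 505 - a² a perfect square: first hit at a = 8: 505 - 64 = 441 = 21².
505 = 8² + 21² = 64 + 441 ✓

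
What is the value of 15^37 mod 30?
15

Repeated squaring. Binary of 37 = 100101.
15^1 ≡ 15 (mod 30); 15^2 ≡ 15 (mod 30); 15^4 ≡ 15 (mod 30); 15^8 ≡ 15 (mod 30); 15^16 ≡ 15 (mod 30); 15^32 ≡ 15 (mod 30)
15^37 = 15^1 × 15^4 × 15^32 ≡ 15 (mod 30)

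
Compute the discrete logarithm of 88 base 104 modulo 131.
9

Baby-step giant-step with step n = ⌈√131⌉ = 12.
Baby steps 104^j mod 131 (j:value) for j=0..11: 0:1, 1:104, 2:74, 3:98, 4:105, 5:47, 6:41, 7:72, 8:21, 9:88, 10:113, 11:93.
h = 88 is already in the table at j=9, so x = 9.
Check: 104^9 ≡ 88 (mod 131).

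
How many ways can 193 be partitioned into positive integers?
2168627105469

p(n) counts ways to write n as a sum of positive integers (order ignored).
Euler's pentagonal recurrence: p(k) = p(k-1) + p(k-2) - p(k-5) - p(k-7) + p(k-12) + p(k-15) - ... (offsets j(3j∓1)/2, signs ++--, p(0)=1, p(<0)=0).
DP table for k = 0..192: p(0)=1, p(1)=1, p(2)=2, p(3)=3, p(4)=5, p(5)=7, p(6)=11, p(7)=15, p(8)=22, p(9)=30, p(10)=42, p(11)=56, p(12)=77, p(13)=101, p(14)=135, p(15)=176, p(16)=231, p(17)=297, p(18)=385, p(19)=490, p(20)=627, p(21)=792, p(22)=1002, p(23)=1255, p(24)=1575, p(25)=1958, p(26)=2436, p(27)=3010, p(28)=3718, p(29)=4565, p(30)=5604, p(31)=6842, p(32)=8349, p(33)=10143, p(34)=12310, p(35)=14883, p(36)=17977, p(37)=21637, p(38)=26015, p(39)=31185, p(40)=37338, p(41)=44583, p(42)=53174, p(43)=63261, p(44)=75175, p(45)=89134, p(46)=105558, p(47)=124754, p(48)=147273, p(49)=173525, p(50)=204226, p(51)=239943, p(52)=281589, p(53)=329931, p(54)=386155, p(55)=451276, p(56)=526823, p(57)=614154, p(58)=715220, p(59)=831820, p(60)=966467, p(61)=1121505, p(62)=1300156, p(63)=1505499, p(64)=1741630, p(65)=2012558, p(66)=2323520, p(67)=2679689, p(68)=3087735, p(69)=3554345, p(70)=4087968, p(71)=4697205, p(72)=5392783, p(73)=6185689, p(74)=7089500, p(75)=8118264, p(76)=9289091, p(77)=10619863, p(78)=12132164, p(79)=13848650, p(80)=15796476, p(81)=18004327, p(82)=20506255, p(83)=23338469, p(84)=26543660, p(85)=30167357, p(86)=34262962, p(87)=38887673, p(88)=44108109, p(89)=49995925, p(90)=56634173, p(91)=64112359, p(92)=72533807, p(93)=82010177, p(94)=92669720, p(95)=104651419, p(96)=118114304, p(97)=133230930, p(98)=150198136, p(99)=169229875, p(100)=190569292, p(101)=214481126, p(102)=241265379, p(103)=271248950, p(104)=304801365, p(105)=342325709, p(106)=384276336, p(107)=431149389, p(108)=483502844, p(109)=541946240, p(110)=607163746, p(111)=679903203, p(112)=761002156, p(113)=851376628, p(114)=952050665, p(115)=1064144451, p(116)=1188908248, p(117)=1327710076, p(118)=1482074143, p(119)=1653668665, p(120)=1844349560, p(121)=2056148051, p(122)=2291320912, p(123)=2552338241, p(124)=2841940500, p(125)=3163127352, p(126)=3519222692, p(127)=3913864295, p(128)=4351078600, p(129)=4835271870, p(130)=5371315400, p(131)=5964539504, p(132)=6620830889, p(133)=7346629512, p(134)=8149040695, p(135)=9035836076, p(136)=10015581680, p(137)=11097645016, p(138)=12292341831, p(139)=13610949895, p(140)=15065878135, p(141)=16670689208, p(142)=18440293320, p(143)=20390982757, p(144)=22540654445, p(145)=24908858009, p(146)=27517052599, p(147)=30388671978, p(148)=33549419497, p(149)=37027355200, p(150)=40853235313, p(151)=45060624582, p(152)=49686288421, p(153)=54770336324, p(154)=60356673280, p(155)=66493182097, p(156)=73232243759, p(157)=80630964769, p(158)=88751778802, p(159)=97662728555, p(160)=107438159466, p(161)=118159068427, p(162)=129913904637, p(163)=142798995930, p(164)=156919475295, p(165)=172389800255, p(166)=189334822579, p(167)=207890420102, p(168)=228204732751, p(169)=250438925115, p(170)=274768617130, p(171)=301384802048, p(172)=330495499613, p(173)=362326859895, p(174)=397125074750, p(175)=435157697830, p(176)=476715857290, p(177)=522115831195, p(178)=571701605655, p(179)=625846753120, p(180)=684957390936, p(181)=749474411781, p(182)=819876908323, p(183)=896684817527, p(184)=980462880430, p(185)=1071823774337, p(186)=1171432692373, p(187)=1280011042268, p(188)=1398341745571, p(189)=1527273599625, p(190)=1667727404093, p(191)=1820701100652, p(192)=1987276856363.
Final step: p(193) = p(192) + p(191) - p(188) - p(186) + p(181) + p(178) - p(171) - p(167) + p(158) + p(153) - p(142) - p(136) + p(123) + p(116) - p(101) - p(93) + p(76) + p(67) - p(48) - p(38) + p(17) + p(6)
= 1987276856363 + 1820701100652 - 1398341745571 - 1171432692373 + 749474411781 + 571701605655 - 301384802048 - 207890420102 + 88751778802 + 54770336324 - 18440293320 - 10015581680 + 2552338241 + 1188908248 - 214481126 - 82010177 + 9289091 + 2679689 - 147273 - 26015 + 297 + 11
= 2168627105469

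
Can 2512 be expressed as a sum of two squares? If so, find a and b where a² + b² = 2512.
24² + 44² (a=24, b=44)

Factorization: 2512 = 2^4 × 157
By Fermat: n is sum of two squares iff every prime p ≡ 3 (mod 4) appears to even power.
All primes ≡ 3 (mod 4) appear to even power.
Search a = 0, 1, 2, … for 2512 - a² a perfect square: first hit at a = 24: 2512 - 576 = 1936 = 44².
2512 = 24² + 44² = 576 + 1936 ✓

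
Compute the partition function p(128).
4351078600

p(n) counts ways to write n as a sum of positive integers (order ignored).
Euler's pentagonal recurrence: p(k) = p(k-1) + p(k-2) - p(k-5) - p(k-7) + p(k-12) + p(k-15) - ... (offsets j(3j∓1)/2, signs ++--, p(0)=1, p(<0)=0).
DP table for k = 0..127: p(0)=1, p(1)=1, p(2)=2, p(3)=3, p(4)=5, p(5)=7, p(6)=11, p(7)=15, p(8)=22, p(9)=30, p(10)=42, p(11)=56, p(12)=77, p(13)=101, p(14)=135, p(15)=176, p(16)=231, p(17)=297, p(18)=385, p(19)=490, p(20)=627, p(21)=792, p(22)=1002, p(23)=1255, p(24)=1575, p(25)=1958, p(26)=2436, p(27)=3010, p(28)=3718, p(29)=4565, p(30)=5604, p(31)=6842, p(32)=8349, p(33)=10143, p(34)=12310, p(35)=14883, p(36)=17977, p(37)=21637, p(38)=26015, p(39)=31185, p(40)=37338, p(41)=44583, p(42)=53174, p(43)=63261, p(44)=75175, p(45)=89134, p(46)=105558, p(47)=124754, p(48)=147273, p(49)=173525, p(50)=204226, p(51)=239943, p(52)=281589, p(53)=329931, p(54)=386155, p(55)=451276, p(56)=526823, p(57)=614154, p(58)=715220, p(59)=831820, p(60)=966467, p(61)=1121505, p(62)=1300156, p(63)=1505499, p(64)=1741630, p(65)=2012558, p(66)=2323520, p(67)=2679689, p(68)=3087735, p(69)=3554345, p(70)=4087968, p(71)=4697205, p(72)=5392783, p(73)=6185689, p(74)=7089500, p(75)=8118264, p(76)=9289091, p(77)=10619863, p(78)=12132164, p(79)=13848650, p(80)=15796476, p(81)=18004327, p(82)=20506255, p(83)=23338469, p(84)=26543660, p(85)=30167357, p(86)=34262962, p(87)=38887673, p(88)=44108109, p(89)=49995925, p(90)=56634173, p(91)=64112359, p(92)=72533807, p(93)=82010177, p(94)=92669720, p(95)=104651419, p(96)=118114304, p(97)=133230930, p(98)=150198136, p(99)=169229875, p(100)=190569292, p(101)=214481126, p(102)=241265379, p(103)=271248950, p(104)=304801365, p(105)=342325709, p(106)=384276336, p(107)=431149389, p(108)=483502844, p(109)=541946240, p(110)=607163746, p(111)=679903203, p(112)=761002156, p(113)=851376628, p(114)=952050665, p(115)=1064144451, p(116)=1188908248, p(117)=1327710076, p(118)=1482074143, p(119)=1653668665, p(120)=1844349560, p(121)=2056148051, p(122)=2291320912, p(123)=2552338241, p(124)=2841940500, p(125)=3163127352, p(126)=3519222692, p(127)=3913864295.
Final step: p(128) = p(127) + p(126) - p(123) - p(121) + p(116) + p(113) - p(106) - p(102) + p(93) + p(88) - p(77) - p(71) + p(58) + p(51) - p(36) - p(28) + p(11) + p(2)
= 3913864295 + 3519222692 - 2552338241 - 2056148051 + 1188908248 + 851376628 - 384276336 - 241265379 + 82010177 + 44108109 - 10619863 - 4697205 + 715220 + 239943 - 17977 - 3718 + 56 + 2
= 4351078600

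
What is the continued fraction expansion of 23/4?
[5; 1, 3]

Euclidean algorithm steps:
23 = 5 × 4 + 3
4 = 1 × 3 + 1
3 = 3 × 1 + 0
Continued fraction: [5; 1, 3]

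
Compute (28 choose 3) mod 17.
12

Using Lucas' theorem:
Write n=28 and k=3 in base 17:
n in base 17: [1, 11]
k in base 17: [0, 3]
C(28,3) mod 17 = ∏ C(n_i, k_i) mod 17
Digit binomials (mod 17): C(1,0) = 1; C(11,3) = 165 ≡ 12
Product: 1 × 12 = 12 ≡ 12 (mod 17)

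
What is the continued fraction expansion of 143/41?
[3; 2, 20]

Euclidean algorithm steps:
143 = 3 × 41 + 20
41 = 2 × 20 + 1
20 = 20 × 1 + 0
Continued fraction: [3; 2, 20]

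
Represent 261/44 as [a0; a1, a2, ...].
[5; 1, 13, 1, 2]

Euclidean algorithm steps:
261 = 5 × 44 + 41
44 = 1 × 41 + 3
41 = 13 × 3 + 2
3 = 1 × 2 + 1
2 = 2 × 1 + 0
Continued fraction: [5; 1, 13, 1, 2]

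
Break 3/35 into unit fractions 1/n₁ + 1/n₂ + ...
1/12 + 1/420

Greedy algorithm:
3/35: ceiling(35/3) = 12, use 1/12
1/420: ceiling(420/1) = 420, use 1/420
Result: 3/35 = 1/12 + 1/420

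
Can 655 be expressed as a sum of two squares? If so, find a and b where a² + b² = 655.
Not possible

Factorization: 655 = 5 × 131
By Fermat: n is sum of two squares iff every prime p ≡ 3 (mod 4) appears to even power.
Prime(s) ≡ 3 (mod 4) with odd exponent: [(131, 1)]
Therefore 655 cannot be expressed as a² + b².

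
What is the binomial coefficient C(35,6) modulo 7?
0

Using Lucas' theorem:
Write n=35 and k=6 in base 7:
n in base 7: [5, 0]
k in base 7: [0, 6]
C(35,6) mod 7 = ∏ C(n_i, k_i) mod 7
Digit binomials (mod 7): C(5,0) = 1; C(0,6) = 0 (k_i > n_i)
Product: 1 × 0 = 0 ≡ 0 (mod 7)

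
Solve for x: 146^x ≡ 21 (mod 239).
137

Baby-step giant-step with step n = ⌈√239⌉ = 16.
Baby steps 146^j mod 239 (j:value) for j=0..15: 0:1, 1:146, 2:45, 3:117, 4:113, 5:7, 6:66, 7:76, 8:102, 9:74, 10:49, 11:223, 12:54, 13:236, 14:40, 15:104.
Giant-step multiplier: 146^(-16) ≡ 146^(238-16) = 146^222 ≡ 32 (mod 239).
Giant steps γ_i = 21·32^i mod 239: γ_0=21, γ_1=194, γ_2=233, γ_3=47, γ_4=70, γ_5=89, γ_6=219, γ_7=77, γ_8=74 (in table at j=9).
x = i·n + j = 8·16 + 9 = 137.
Check: 146^137 ≡ 21 (mod 239).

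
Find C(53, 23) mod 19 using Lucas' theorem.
13

Using Lucas' theorem:
Write n=53 and k=23 in base 19:
n in base 19: [2, 15]
k in base 19: [1, 4]
C(53,23) mod 19 = ∏ C(n_i, k_i) mod 19
Digit binomials (mod 19): C(2,1) = 2; C(15,4) = 1365 ≡ 16
Product: 2 × 16 = 32 ≡ 13 (mod 19)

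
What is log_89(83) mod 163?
22

Baby-step giant-step with step n = ⌈√163⌉ = 13.
Baby steps 89^j mod 163 (j:value) for j=0..12: 0:1, 1:89, 2:97, 3:157, 4:118, 5:70, 6:36, 7:107, 8:69, 9:110, 10:10, 11:75, 12:155.
Giant-step multiplier: 89^(-13) ≡ 89^(162-13) = 89^149 ≡ 19 (mod 163).
Giant steps γ_i = 83·19^i mod 163: γ_0=83, γ_1=110 (in table at j=9).
x = i·n + j = 1·13 + 9 = 22.
Check: 89^22 ≡ 83 (mod 163).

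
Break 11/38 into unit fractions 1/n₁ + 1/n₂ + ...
1/4 + 1/26 + 1/988

Greedy algorithm:
11/38: ceiling(38/11) = 4, use 1/4
3/76: ceiling(76/3) = 26, use 1/26
1/988: ceiling(988/1) = 988, use 1/988
Result: 11/38 = 1/4 + 1/26 + 1/988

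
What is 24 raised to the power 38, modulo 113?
62

Repeated squaring. Binary of 38 = 100110.
24^1 ≡ 24 (mod 113); 24^2 ≡ 11 (mod 113); 24^4 ≡ 8 (mod 113); 24^8 ≡ 64 (mod 113); 24^16 ≡ 28 (mod 113); 24^32 ≡ 106 (mod 113)
24^38 = 24^2 × 24^4 × 24^32 ≡ 62 (mod 113)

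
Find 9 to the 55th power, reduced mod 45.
9

Repeated squaring. Binary of 55 = 110111.
9^1 ≡ 9 (mod 45); 9^2 ≡ 36 (mod 45); 9^4 ≡ 36 (mod 45); 9^8 ≡ 36 (mod 45); 9^16 ≡ 36 (mod 45); 9^32 ≡ 36 (mod 45)
9^55 = 9^1 × 9^2 × 9^4 × 9^16 × 9^32 ≡ 9 (mod 45)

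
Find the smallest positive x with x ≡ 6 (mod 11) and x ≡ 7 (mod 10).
17

Using Chinese Remainder Theorem:
M = 11 × 10 = 110
M1 = 10, M2 = 11
y1 = 10^(-1) mod 11 = 10
y2 = 11^(-1) mod 10 = 1
x = (6×10×10 + 7×11×1) mod 110 = 17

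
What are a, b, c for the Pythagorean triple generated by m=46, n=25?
(1491, 2300, 2741)

Euclid's formula: a = m² - n², b = 2mn, c = m² + n²
m = 46, n = 25
a = 46² - 25² = 2116 - 625 = 1491
b = 2 × 46 × 25 = 2300
c = 46² + 25² = 2116 + 625 = 2741
Verification: 1491² + 2300² = 2223081 + 5290000 = 7513081 = 2741² ✓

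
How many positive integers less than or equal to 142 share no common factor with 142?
70

142 = 2 × 71
φ(n) = n × ∏(1 - 1/p) for each prime p dividing n
φ(142) = 142 × (1 - 1/2) × (1 - 1/71) = 70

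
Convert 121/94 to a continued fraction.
[1; 3, 2, 13]

Euclidean algorithm steps:
121 = 1 × 94 + 27
94 = 3 × 27 + 13
27 = 2 × 13 + 1
13 = 13 × 1 + 0
Continued fraction: [1; 3, 2, 13]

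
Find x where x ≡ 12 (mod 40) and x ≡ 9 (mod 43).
52

Using Chinese Remainder Theorem:
M = 40 × 43 = 1720
M1 = 43, M2 = 40
y1 = 43^(-1) mod 40 = 27
y2 = 40^(-1) mod 43 = 14
x = (12×43×27 + 9×40×14) mod 1720 = 52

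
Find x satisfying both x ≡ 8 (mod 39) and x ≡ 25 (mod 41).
476

Using Chinese Remainder Theorem:
M = 39 × 41 = 1599
M1 = 41, M2 = 39
y1 = 41^(-1) mod 39 = 20
y2 = 39^(-1) mod 41 = 20
x = (8×41×20 + 25×39×20) mod 1599 = 476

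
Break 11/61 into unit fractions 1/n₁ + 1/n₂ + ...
1/6 + 1/74 + 1/6771

Greedy algorithm:
11/61: ceiling(61/11) = 6, use 1/6
5/366: ceiling(366/5) = 74, use 1/74
1/6771: ceiling(6771/1) = 6771, use 1/6771
Result: 11/61 = 1/6 + 1/74 + 1/6771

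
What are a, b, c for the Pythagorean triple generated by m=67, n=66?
(133, 8844, 8845)

Euclid's formula: a = m² - n², b = 2mn, c = m² + n²
m = 67, n = 66
a = 67² - 66² = 4489 - 4356 = 133
b = 2 × 67 × 66 = 8844
c = 67² + 66² = 4489 + 4356 = 8845
Verification: 133² + 8844² = 17689 + 78216336 = 78234025 = 8845² ✓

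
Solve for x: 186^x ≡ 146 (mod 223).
70

Baby-step giant-step with step n = ⌈√223⌉ = 15.
Baby steps 186^j mod 223 (j:value) for j=0..14: 0:1, 1:186, 2:31, 3:191, 4:69, 5:123, 6:132, 7:22, 8:78, 9:13, 10:188, 11:180, 12:30, 13:5, 14:38.
Giant-step multiplier: 186^(-15) ≡ 186^(222-15) = 186^207 ≡ 141 (mod 223).
Giant steps γ_i = 146·141^i mod 223: γ_0=146, γ_1=70, γ_2=58, γ_3=150, γ_4=188 (in table at j=10).
x = i·n + j = 4·15 + 10 = 70.
Check: 186^70 ≡ 146 (mod 223).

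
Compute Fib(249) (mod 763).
608

Matrix identity: Q^n = [[F_(n+1), F_n], [F_n, F_(n-1)]] with Q = [[1,1],[1,0]].
n = 249 = 11111001₂. Square-and-multiply, entries mod 763:
Q^1 = [[1,1],[1,0]]
Q^3 = (Q^1)²·Q = [[3,2],[2,1]]
Q^7 = (Q^3)²·Q = [[21,13],[13,8]]
Q^15 = (Q^7)²·Q = [[224,610],[610,377]]
Q^31 = (Q^15)²·Q = [[707,337],[337,370]]
Q^62 = (Q^31)² = [[729,524],[524,205]]
Q^124 = (Q^62)² = [[289,333],[333,719]]
Q^249 = (Q^124)²·Q = [[552,608],[608,707]]
F_249 mod 763 = Q^249[0][1] = 608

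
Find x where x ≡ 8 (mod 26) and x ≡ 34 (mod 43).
34

Using Chinese Remainder Theorem:
M = 26 × 43 = 1118
M1 = 43, M2 = 26
y1 = 43^(-1) mod 26 = 23
y2 = 26^(-1) mod 43 = 5
x = (8×43×23 + 34×26×5) mod 1118 = 34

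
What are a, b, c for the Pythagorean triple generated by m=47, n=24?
(1633, 2256, 2785)

Euclid's formula: a = m² - n², b = 2mn, c = m² + n²
m = 47, n = 24
a = 47² - 24² = 2209 - 576 = 1633
b = 2 × 47 × 24 = 2256
c = 47² + 24² = 2209 + 576 = 2785
Verification: 1633² + 2256² = 2666689 + 5089536 = 7756225 = 2785² ✓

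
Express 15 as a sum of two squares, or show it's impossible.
Not possible

Factorization: 15 = 3 × 5
By Fermat: n is sum of two squares iff every prime p ≡ 3 (mod 4) appears to even power.
Prime(s) ≡ 3 (mod 4) with odd exponent: [(3, 1)]
Therefore 15 cannot be expressed as a² + b².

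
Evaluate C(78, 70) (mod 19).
0

Using Lucas' theorem:
Write n=78 and k=70 in base 19:
n in base 19: [4, 2]
k in base 19: [3, 13]
C(78,70) mod 19 = ∏ C(n_i, k_i) mod 19
Digit binomials (mod 19): C(4,3) = 4; C(2,13) = 0 (k_i > n_i)
Product: 4 × 0 = 0 ≡ 0 (mod 19)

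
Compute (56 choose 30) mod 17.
0

Using Lucas' theorem:
Write n=56 and k=30 in base 17:
n in base 17: [3, 5]
k in base 17: [1, 13]
C(56,30) mod 17 = ∏ C(n_i, k_i) mod 17
Digit binomials (mod 17): C(3,1) = 3; C(5,13) = 0 (k_i > n_i)
Product: 3 × 0 = 0 ≡ 0 (mod 17)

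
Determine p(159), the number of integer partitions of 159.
97662728555

p(n) counts ways to write n as a sum of positive integers (order ignored).
Euler's pentagonal recurrence: p(k) = p(k-1) + p(k-2) - p(k-5) - p(k-7) + p(k-12) + p(k-15) - ... (offsets j(3j∓1)/2, signs ++--, p(0)=1, p(<0)=0).
DP table for k = 0..158: p(0)=1, p(1)=1, p(2)=2, p(3)=3, p(4)=5, p(5)=7, p(6)=11, p(7)=15, p(8)=22, p(9)=30, p(10)=42, p(11)=56, p(12)=77, p(13)=101, p(14)=135, p(15)=176, p(16)=231, p(17)=297, p(18)=385, p(19)=490, p(20)=627, p(21)=792, p(22)=1002, p(23)=1255, p(24)=1575, p(25)=1958, p(26)=2436, p(27)=3010, p(28)=3718, p(29)=4565, p(30)=5604, p(31)=6842, p(32)=8349, p(33)=10143, p(34)=12310, p(35)=14883, p(36)=17977, p(37)=21637, p(38)=26015, p(39)=31185, p(40)=37338, p(41)=44583, p(42)=53174, p(43)=63261, p(44)=75175, p(45)=89134, p(46)=105558, p(47)=124754, p(48)=147273, p(49)=173525, p(50)=204226, p(51)=239943, p(52)=281589, p(53)=329931, p(54)=386155, p(55)=451276, p(56)=526823, p(57)=614154, p(58)=715220, p(59)=831820, p(60)=966467, p(61)=1121505, p(62)=1300156, p(63)=1505499, p(64)=1741630, p(65)=2012558, p(66)=2323520, p(67)=2679689, p(68)=3087735, p(69)=3554345, p(70)=4087968, p(71)=4697205, p(72)=5392783, p(73)=6185689, p(74)=7089500, p(75)=8118264, p(76)=9289091, p(77)=10619863, p(78)=12132164, p(79)=13848650, p(80)=15796476, p(81)=18004327, p(82)=20506255, p(83)=23338469, p(84)=26543660, p(85)=30167357, p(86)=34262962, p(87)=38887673, p(88)=44108109, p(89)=49995925, p(90)=56634173, p(91)=64112359, p(92)=72533807, p(93)=82010177, p(94)=92669720, p(95)=104651419, p(96)=118114304, p(97)=133230930, p(98)=150198136, p(99)=169229875, p(100)=190569292, p(101)=214481126, p(102)=241265379, p(103)=271248950, p(104)=304801365, p(105)=342325709, p(106)=384276336, p(107)=431149389, p(108)=483502844, p(109)=541946240, p(110)=607163746, p(111)=679903203, p(112)=761002156, p(113)=851376628, p(114)=952050665, p(115)=1064144451, p(116)=1188908248, p(117)=1327710076, p(118)=1482074143, p(119)=1653668665, p(120)=1844349560, p(121)=2056148051, p(122)=2291320912, p(123)=2552338241, p(124)=2841940500, p(125)=3163127352, p(126)=3519222692, p(127)=3913864295, p(128)=4351078600, p(129)=4835271870, p(130)=5371315400, p(131)=5964539504, p(132)=6620830889, p(133)=7346629512, p(134)=8149040695, p(135)=9035836076, p(136)=10015581680, p(137)=11097645016, p(138)=12292341831, p(139)=13610949895, p(140)=15065878135, p(141)=16670689208, p(142)=18440293320, p(143)=20390982757, p(144)=22540654445, p(145)=24908858009, p(146)=27517052599, p(147)=30388671978, p(148)=33549419497, p(149)=37027355200, p(150)=40853235313, p(151)=45060624582, p(152)=49686288421, p(153)=54770336324, p(154)=60356673280, p(155)=66493182097, p(156)=73232243759, p(157)=80630964769, p(158)=88751778802.
Final step: p(159) = p(158) + p(157) - p(154) - p(152) + p(147) + p(144) - p(137) - p(133) + p(124) + p(119) - p(108) - p(102) + p(89) + p(82) - p(67) - p(59) + p(42) + p(33) - p(14) - p(4)
= 88751778802 + 80630964769 - 60356673280 - 49686288421 + 30388671978 + 22540654445 - 11097645016 - 7346629512 + 2841940500 + 1653668665 - 483502844 - 241265379 + 49995925 + 20506255 - 2679689 - 831820 + 53174 + 10143 - 135 - 5
= 97662728555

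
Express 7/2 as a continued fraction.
[3; 2]

Euclidean algorithm steps:
7 = 3 × 2 + 1
2 = 2 × 1 + 0
Continued fraction: [3; 2]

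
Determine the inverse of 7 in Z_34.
5

gcd(7, 34) = 1, so the inverse exists.
Extended Euclidean algorithm on (34, 7):
34 = 4 × 7 + 6  ⟹  6 = (1)·34 + (-4)·7
7 = 1 × 6 + 1  ⟹  1 = (-1)·34 + (5)·7
So (5)·7 ≡ 1 (mod 34), i.e. 7^(-1) ≡ 5 (mod 34).
Check: 7 × 5 = 35 ≡ 1 (mod 34)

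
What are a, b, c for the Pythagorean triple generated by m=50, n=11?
(2379, 1100, 2621)

Euclid's formula: a = m² - n², b = 2mn, c = m² + n²
m = 50, n = 11
a = 50² - 11² = 2500 - 121 = 2379
b = 2 × 50 × 11 = 1100
c = 50² + 11² = 2500 + 121 = 2621
Verification: 2379² + 1100² = 5659641 + 1210000 = 6869641 = 2621² ✓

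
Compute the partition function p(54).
386155

p(n) counts ways to write n as a sum of positive integers (order ignored).
Euler's pentagonal recurrence: p(k) = p(k-1) + p(k-2) - p(k-5) - p(k-7) + p(k-12) + p(k-15) - ... (offsets j(3j∓1)/2, signs ++--, p(0)=1, p(<0)=0).
DP table for k = 0..53: p(0)=1, p(1)=1, p(2)=2, p(3)=3, p(4)=5, p(5)=7, p(6)=11, p(7)=15, p(8)=22, p(9)=30, p(10)=42, p(11)=56, p(12)=77, p(13)=101, p(14)=135, p(15)=176, p(16)=231, p(17)=297, p(18)=385, p(19)=490, p(20)=627, p(21)=792, p(22)=1002, p(23)=1255, p(24)=1575, p(25)=1958, p(26)=2436, p(27)=3010, p(28)=3718, p(29)=4565, p(30)=5604, p(31)=6842, p(32)=8349, p(33)=10143, p(34)=12310, p(35)=14883, p(36)=17977, p(37)=21637, p(38)=26015, p(39)=31185, p(40)=37338, p(41)=44583, p(42)=53174, p(43)=63261, p(44)=75175, p(45)=89134, p(46)=105558, p(47)=124754, p(48)=147273, p(49)=173525, p(50)=204226, p(51)=239943, p(52)=281589, p(53)=329931.
Final step: p(54) = p(53) + p(52) - p(49) - p(47) + p(42) + p(39) - p(32) - p(28) + p(19) + p(14) - p(3)
= 329931 + 281589 - 173525 - 124754 + 53174 + 31185 - 8349 - 3718 + 490 + 135 - 3
= 386155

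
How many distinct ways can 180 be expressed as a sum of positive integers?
684957390936

p(n) counts ways to write n as a sum of positive integers (order ignored).
Euler's pentagonal recurrence: p(k) = p(k-1) + p(k-2) - p(k-5) - p(k-7) + p(k-12) + p(k-15) - ... (offsets j(3j∓1)/2, signs ++--, p(0)=1, p(<0)=0).
DP table for k = 0..179: p(0)=1, p(1)=1, p(2)=2, p(3)=3, p(4)=5, p(5)=7, p(6)=11, p(7)=15, p(8)=22, p(9)=30, p(10)=42, p(11)=56, p(12)=77, p(13)=101, p(14)=135, p(15)=176, p(16)=231, p(17)=297, p(18)=385, p(19)=490, p(20)=627, p(21)=792, p(22)=1002, p(23)=1255, p(24)=1575, p(25)=1958, p(26)=2436, p(27)=3010, p(28)=3718, p(29)=4565, p(30)=5604, p(31)=6842, p(32)=8349, p(33)=10143, p(34)=12310, p(35)=14883, p(36)=17977, p(37)=21637, p(38)=26015, p(39)=31185, p(40)=37338, p(41)=44583, p(42)=53174, p(43)=63261, p(44)=75175, p(45)=89134, p(46)=105558, p(47)=124754, p(48)=147273, p(49)=173525, p(50)=204226, p(51)=239943, p(52)=281589, p(53)=329931, p(54)=386155, p(55)=451276, p(56)=526823, p(57)=614154, p(58)=715220, p(59)=831820, p(60)=966467, p(61)=1121505, p(62)=1300156, p(63)=1505499, p(64)=1741630, p(65)=2012558, p(66)=2323520, p(67)=2679689, p(68)=3087735, p(69)=3554345, p(70)=4087968, p(71)=4697205, p(72)=5392783, p(73)=6185689, p(74)=7089500, p(75)=8118264, p(76)=9289091, p(77)=10619863, p(78)=12132164, p(79)=13848650, p(80)=15796476, p(81)=18004327, p(82)=20506255, p(83)=23338469, p(84)=26543660, p(85)=30167357, p(86)=34262962, p(87)=38887673, p(88)=44108109, p(89)=49995925, p(90)=56634173, p(91)=64112359, p(92)=72533807, p(93)=82010177, p(94)=92669720, p(95)=104651419, p(96)=118114304, p(97)=133230930, p(98)=150198136, p(99)=169229875, p(100)=190569292, p(101)=214481126, p(102)=241265379, p(103)=271248950, p(104)=304801365, p(105)=342325709, p(106)=384276336, p(107)=431149389, p(108)=483502844, p(109)=541946240, p(110)=607163746, p(111)=679903203, p(112)=761002156, p(113)=851376628, p(114)=952050665, p(115)=1064144451, p(116)=1188908248, p(117)=1327710076, p(118)=1482074143, p(119)=1653668665, p(120)=1844349560, p(121)=2056148051, p(122)=2291320912, p(123)=2552338241, p(124)=2841940500, p(125)=3163127352, p(126)=3519222692, p(127)=3913864295, p(128)=4351078600, p(129)=4835271870, p(130)=5371315400, p(131)=5964539504, p(132)=6620830889, p(133)=7346629512, p(134)=8149040695, p(135)=9035836076, p(136)=10015581680, p(137)=11097645016, p(138)=12292341831, p(139)=13610949895, p(140)=15065878135, p(141)=16670689208, p(142)=18440293320, p(143)=20390982757, p(144)=22540654445, p(145)=24908858009, p(146)=27517052599, p(147)=30388671978, p(148)=33549419497, p(149)=37027355200, p(150)=40853235313, p(151)=45060624582, p(152)=49686288421, p(153)=54770336324, p(154)=60356673280, p(155)=66493182097, p(156)=73232243759, p(157)=80630964769, p(158)=88751778802, p(159)=97662728555, p(160)=107438159466, p(161)=118159068427, p(162)=129913904637, p(163)=142798995930, p(164)=156919475295, p(165)=172389800255, p(166)=189334822579, p(167)=207890420102, p(168)=228204732751, p(169)=250438925115, p(170)=274768617130, p(171)=301384802048, p(172)=330495499613, p(173)=362326859895, p(174)=397125074750, p(175)=435157697830, p(176)=476715857290, p(177)=522115831195, p(178)=571701605655, p(179)=625846753120.
Final step: p(180) = p(179) + p(178) - p(175) - p(173) + p(168) + p(165) - p(158) - p(154) + p(145) + p(140) - p(129) - p(123) + p(110) + p(103) - p(88) - p(80) + p(63) + p(54) - p(35) - p(25) + p(4)
= 625846753120 + 571701605655 - 435157697830 - 362326859895 + 228204732751 + 172389800255 - 88751778802 - 60356673280 + 24908858009 + 15065878135 - 4835271870 - 2552338241 + 607163746 + 271248950 - 44108109 - 15796476 + 1505499 + 386155 - 14883 - 1958 + 5
= 684957390936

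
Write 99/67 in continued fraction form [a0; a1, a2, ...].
[1; 2, 10, 1, 2]

Euclidean algorithm steps:
99 = 1 × 67 + 32
67 = 2 × 32 + 3
32 = 10 × 3 + 2
3 = 1 × 2 + 1
2 = 2 × 1 + 0
Continued fraction: [1; 2, 10, 1, 2]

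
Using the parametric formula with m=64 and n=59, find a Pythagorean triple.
(615, 7552, 7577)

Euclid's formula: a = m² - n², b = 2mn, c = m² + n²
m = 64, n = 59
a = 64² - 59² = 4096 - 3481 = 615
b = 2 × 64 × 59 = 7552
c = 64² + 59² = 4096 + 3481 = 7577
Verification: 615² + 7552² = 378225 + 57032704 = 57410929 = 7577² ✓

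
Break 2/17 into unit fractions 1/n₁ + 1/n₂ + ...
1/9 + 1/153

Greedy algorithm:
2/17: ceiling(17/2) = 9, use 1/9
1/153: ceiling(153/1) = 153, use 1/153
Result: 2/17 = 1/9 + 1/153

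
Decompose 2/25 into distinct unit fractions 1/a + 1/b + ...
1/13 + 1/325

Greedy algorithm:
2/25: ceiling(25/2) = 13, use 1/13
1/325: ceiling(325/1) = 325, use 1/325
Result: 2/25 = 1/13 + 1/325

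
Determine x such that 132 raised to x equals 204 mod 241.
179

Baby-step giant-step with step n = ⌈√241⌉ = 16.
Baby steps 132^j mod 241 (j:value) for j=0..15: 0:1, 1:132, 2:72, 3:105, 4:123, 5:89, 6:180, 7:142, 8:187, 9:102, 10:209, 11:114, 12:106, 13:14, 14:161, 15:44.
Giant-step multiplier: 132^(-16) ≡ 132^(240-16) = 132^224 ≡ 231 (mod 241).
Giant steps γ_i = 204·231^i mod 241: γ_0=204, γ_1=129, γ_2=156, γ_3=127, γ_4=176, γ_5=168, γ_6=7, γ_7=171, γ_8=218, γ_9=230, γ_10=110, γ_11=105 (in table at j=3).
x = i·n + j = 11·16 + 3 = 179.
Check: 132^179 ≡ 204 (mod 241).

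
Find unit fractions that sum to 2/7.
1/4 + 1/28

Greedy algorithm:
2/7: ceiling(7/2) = 4, use 1/4
1/28: ceiling(28/1) = 28, use 1/28
Result: 2/7 = 1/4 + 1/28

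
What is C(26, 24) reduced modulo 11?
6

Using Lucas' theorem:
Write n=26 and k=24 in base 11:
n in base 11: [2, 4]
k in base 11: [2, 2]
C(26,24) mod 11 = ∏ C(n_i, k_i) mod 11
Digit binomials (mod 11): C(2,2) = 1; C(4,2) = 6
Product: 1 × 6 = 6 ≡ 6 (mod 11)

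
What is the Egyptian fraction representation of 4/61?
1/16 + 1/326 + 1/159088

Greedy algorithm:
4/61: ceiling(61/4) = 16, use 1/16
3/976: ceiling(976/3) = 326, use 1/326
1/159088: ceiling(159088/1) = 159088, use 1/159088
Result: 4/61 = 1/16 + 1/326 + 1/159088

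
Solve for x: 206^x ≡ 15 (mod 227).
63

Baby-step giant-step with step n = ⌈√227⌉ = 16.
Baby steps 206^j mod 227 (j:value) for j=0..15: 0:1, 1:206, 2:214, 3:46, 4:169, 5:83, 6:73, 7:56, 8:186, 9:180, 10:79, 11:157, 12:108, 13:2, 14:185, 15:201.
Giant-step multiplier: 206^(-16) ≡ 206^(226-16) = 206^210 ≡ 190 (mod 227).
Giant steps γ_i = 15·190^i mod 227: γ_0=15, γ_1=126, γ_2=105, γ_3=201 (in table at j=15).
x = i·n + j = 3·16 + 15 = 63.
Check: 206^63 ≡ 15 (mod 227).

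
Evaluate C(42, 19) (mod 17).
5

Using Lucas' theorem:
Write n=42 and k=19 in base 17:
n in base 17: [2, 8]
k in base 17: [1, 2]
C(42,19) mod 17 = ∏ C(n_i, k_i) mod 17
Digit binomials (mod 17): C(2,1) = 2; C(8,2) = 28 ≡ 11
Product: 2 × 11 = 22 ≡ 5 (mod 17)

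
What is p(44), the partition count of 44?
75175

p(n) counts ways to write n as a sum of positive integers (order ignored).
Euler's pentagonal recurrence: p(k) = p(k-1) + p(k-2) - p(k-5) - p(k-7) + p(k-12) + p(k-15) - ... (offsets j(3j∓1)/2, signs ++--, p(0)=1, p(<0)=0).
DP table for k = 0..43: p(0)=1, p(1)=1, p(2)=2, p(3)=3, p(4)=5, p(5)=7, p(6)=11, p(7)=15, p(8)=22, p(9)=30, p(10)=42, p(11)=56, p(12)=77, p(13)=101, p(14)=135, p(15)=176, p(16)=231, p(17)=297, p(18)=385, p(19)=490, p(20)=627, p(21)=792, p(22)=1002, p(23)=1255, p(24)=1575, p(25)=1958, p(26)=2436, p(27)=3010, p(28)=3718, p(29)=4565, p(30)=5604, p(31)=6842, p(32)=8349, p(33)=10143, p(34)=12310, p(35)=14883, p(36)=17977, p(37)=21637, p(38)=26015, p(39)=31185, p(40)=37338, p(41)=44583, p(42)=53174, p(43)=63261.
Final step: p(44) = p(43) + p(42) - p(39) - p(37) + p(32) + p(29) - p(22) - p(18) + p(9) + p(4)
= 63261 + 53174 - 31185 - 21637 + 8349 + 4565 - 1002 - 385 + 30 + 5
= 75175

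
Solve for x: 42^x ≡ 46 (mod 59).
12

Baby-step giant-step with step n = ⌈√59⌉ = 8.
Baby steps 42^j mod 59 (j:value) for j=0..7: 0:1, 1:42, 2:53, 3:43, 4:36, 5:37, 6:20, 7:14.
Giant-step multiplier: 42^(-8) ≡ 42^(58-8) = 42^50 ≡ 29 (mod 59).
Giant steps γ_i = 46·29^i mod 59: γ_0=46, γ_1=36 (in table at j=4).
x = i·n + j = 1·8 + 4 = 12.
Check: 42^12 ≡ 46 (mod 59).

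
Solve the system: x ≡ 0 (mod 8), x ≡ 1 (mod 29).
88

Using Chinese Remainder Theorem:
M = 8 × 29 = 232
M1 = 29, M2 = 8
y1 = 29^(-1) mod 8 = 5
y2 = 8^(-1) mod 29 = 11
x = (0×29×5 + 1×8×11) mod 232 = 88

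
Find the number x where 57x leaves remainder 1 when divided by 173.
85

gcd(57, 173) = 1, so the inverse exists.
Extended Euclidean algorithm on (173, 57):
173 = 3 × 57 + 2  ⟹  2 = (1)·173 + (-3)·57
57 = 28 × 2 + 1  ⟹  1 = (-28)·173 + (85)·57
So (85)·57 ≡ 1 (mod 173), i.e. 57^(-1) ≡ 85 (mod 173).
Check: 57 × 85 = 4845 ≡ 1 (mod 173)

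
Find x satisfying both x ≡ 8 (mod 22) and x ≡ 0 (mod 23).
184

Using Chinese Remainder Theorem:
M = 22 × 23 = 506
M1 = 23, M2 = 22
y1 = 23^(-1) mod 22 = 1
y2 = 22^(-1) mod 23 = 22
x = (8×23×1 + 0×22×22) mod 506 = 184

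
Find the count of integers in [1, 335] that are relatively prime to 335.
264

335 = 5 × 67
φ(n) = n × ∏(1 - 1/p) for each prime p dividing n
φ(335) = 335 × (1 - 1/5) × (1 - 1/67) = 264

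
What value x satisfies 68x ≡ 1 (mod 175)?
157

gcd(68, 175) = 1, so the inverse exists.
Extended Euclidean algorithm on (175, 68):
175 = 2 × 68 + 39  ⟹  39 = (1)·175 + (-2)·68
68 = 1 × 39 + 29  ⟹  29 = (-1)·175 + (3)·68
39 = 1 × 29 + 10  ⟹  10 = (2)·175 + (-5)·68
29 = 2 × 10 + 9  ⟹  9 = (-5)·175 + (13)·68
10 = 1 × 9 + 1  ⟹  1 = (7)·175 + (-18)·68
So (-18)·68 ≡ 1 (mod 175), i.e. 68^(-1) ≡ -18 ≡ 157 (mod 175).
Check: 68 × 157 = 10676 ≡ 1 (mod 175)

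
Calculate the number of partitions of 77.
10619863

p(n) counts ways to write n as a sum of positive integers (order ignored).
Euler's pentagonal recurrence: p(k) = p(k-1) + p(k-2) - p(k-5) - p(k-7) + p(k-12) + p(k-15) - ... (offsets j(3j∓1)/2, signs ++--, p(0)=1, p(<0)=0).
DP table for k = 0..76: p(0)=1, p(1)=1, p(2)=2, p(3)=3, p(4)=5, p(5)=7, p(6)=11, p(7)=15, p(8)=22, p(9)=30, p(10)=42, p(11)=56, p(12)=77, p(13)=101, p(14)=135, p(15)=176, p(16)=231, p(17)=297, p(18)=385, p(19)=490, p(20)=627, p(21)=792, p(22)=1002, p(23)=1255, p(24)=1575, p(25)=1958, p(26)=2436, p(27)=3010, p(28)=3718, p(29)=4565, p(30)=5604, p(31)=6842, p(32)=8349, p(33)=10143, p(34)=12310, p(35)=14883, p(36)=17977, p(37)=21637, p(38)=26015, p(39)=31185, p(40)=37338, p(41)=44583, p(42)=53174, p(43)=63261, p(44)=75175, p(45)=89134, p(46)=105558, p(47)=124754, p(48)=147273, p(49)=173525, p(50)=204226, p(51)=239943, p(52)=281589, p(53)=329931, p(54)=386155, p(55)=451276, p(56)=526823, p(57)=614154, p(58)=715220, p(59)=831820, p(60)=966467, p(61)=1121505, p(62)=1300156, p(63)=1505499, p(64)=1741630, p(65)=2012558, p(66)=2323520, p(67)=2679689, p(68)=3087735, p(69)=3554345, p(70)=4087968, p(71)=4697205, p(72)=5392783, p(73)=6185689, p(74)=7089500, p(75)=8118264, p(76)=9289091.
Final step: p(77) = p(76) + p(75) - p(72) - p(70) + p(65) + p(62) - p(55) - p(51) + p(42) + p(37) - p(26) - p(20) + p(7) + p(0)
= 9289091 + 8118264 - 5392783 - 4087968 + 2012558 + 1300156 - 451276 - 239943 + 53174 + 21637 - 2436 - 627 + 15 + 1
= 10619863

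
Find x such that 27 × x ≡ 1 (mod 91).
27

gcd(27, 91) = 1, so the inverse exists.
Extended Euclidean algorithm on (91, 27):
91 = 3 × 27 + 10  ⟹  10 = (1)·91 + (-3)·27
27 = 2 × 10 + 7  ⟹  7 = (-2)·91 + (7)·27
10 = 1 × 7 + 3  ⟹  3 = (3)·91 + (-10)·27
7 = 2 × 3 + 1  ⟹  1 = (-8)·91 + (27)·27
So (27)·27 ≡ 1 (mod 91), i.e. 27^(-1) ≡ 27 (mod 91).
Check: 27 × 27 = 729 ≡ 1 (mod 91)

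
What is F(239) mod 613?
152

Matrix identity: Q^n = [[F_(n+1), F_n], [F_n, F_(n-1)]] with Q = [[1,1],[1,0]].
n = 239 = 11101111₂. Square-and-multiply, entries mod 613:
Q^1 = [[1,1],[1,0]]
Q^3 = (Q^1)²·Q = [[3,2],[2,1]]
Q^7 = (Q^3)²·Q = [[21,13],[13,8]]
Q^14 = (Q^7)² = [[610,377],[377,233]]
Q^29 = (Q^14)²·Q = [[199,535],[535,277]]
Q^59 = (Q^29)²·Q = [[588,323],[323,265]]
Q^119 = (Q^59)²·Q = [[413,131],[131,282]]
Q^239 = (Q^119)²·Q = [[473,152],[152,321]]
F_239 mod 613 = Q^239[0][1] = 152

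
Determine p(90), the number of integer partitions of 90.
56634173

p(n) counts ways to write n as a sum of positive integers (order ignored).
Euler's pentagonal recurrence: p(k) = p(k-1) + p(k-2) - p(k-5) - p(k-7) + p(k-12) + p(k-15) - ... (offsets j(3j∓1)/2, signs ++--, p(0)=1, p(<0)=0).
DP table for k = 0..89: p(0)=1, p(1)=1, p(2)=2, p(3)=3, p(4)=5, p(5)=7, p(6)=11, p(7)=15, p(8)=22, p(9)=30, p(10)=42, p(11)=56, p(12)=77, p(13)=101, p(14)=135, p(15)=176, p(16)=231, p(17)=297, p(18)=385, p(19)=490, p(20)=627, p(21)=792, p(22)=1002, p(23)=1255, p(24)=1575, p(25)=1958, p(26)=2436, p(27)=3010, p(28)=3718, p(29)=4565, p(30)=5604, p(31)=6842, p(32)=8349, p(33)=10143, p(34)=12310, p(35)=14883, p(36)=17977, p(37)=21637, p(38)=26015, p(39)=31185, p(40)=37338, p(41)=44583, p(42)=53174, p(43)=63261, p(44)=75175, p(45)=89134, p(46)=105558, p(47)=124754, p(48)=147273, p(49)=173525, p(50)=204226, p(51)=239943, p(52)=281589, p(53)=329931, p(54)=386155, p(55)=451276, p(56)=526823, p(57)=614154, p(58)=715220, p(59)=831820, p(60)=966467, p(61)=1121505, p(62)=1300156, p(63)=1505499, p(64)=1741630, p(65)=2012558, p(66)=2323520, p(67)=2679689, p(68)=3087735, p(69)=3554345, p(70)=4087968, p(71)=4697205, p(72)=5392783, p(73)=6185689, p(74)=7089500, p(75)=8118264, p(76)=9289091, p(77)=10619863, p(78)=12132164, p(79)=13848650, p(80)=15796476, p(81)=18004327, p(82)=20506255, p(83)=23338469, p(84)=26543660, p(85)=30167357, p(86)=34262962, p(87)=38887673, p(88)=44108109, p(89)=49995925.
Final step: p(90) = p(89) + p(88) - p(85) - p(83) + p(78) + p(75) - p(68) - p(64) + p(55) + p(50) - p(39) - p(33) + p(20) + p(13)
= 49995925 + 44108109 - 30167357 - 23338469 + 12132164 + 8118264 - 3087735 - 1741630 + 451276 + 204226 - 31185 - 10143 + 627 + 101
= 56634173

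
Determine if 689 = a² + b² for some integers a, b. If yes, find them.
8² + 25² (a=8, b=25)

Factorization: 689 = 13 × 53
By Fermat: n is sum of two squares iff every prime p ≡ 3 (mod 4) appears to even power.
All primes ≡ 3 (mod 4) appear to even power.
Search a = 0, 1, 2, … for 689 - a² a perfect square: first hit at a = 8: 689 - 64 = 625 = 25².
689 = 8² + 25² = 64 + 625 ✓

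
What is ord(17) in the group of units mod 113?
112

113 is prime, so ord(17) divides φ(113) = 112.
Divisors of 112: 1, 2, 4, 7, 8, 14, 16, 28, 56, 112.
Repeated squaring: 17^1 ≡ 17, 17^2 ≡ 63, 17^4 ≡ 14, 17^8 ≡ 83, 17^16 ≡ 109, 17^32 ≡ 16, 17^64 ≡ 30 (mod 113).
Test 17^d mod 113 for each divisor d in increasing order:
17^1 ≡ 17
17^2 ≡ 63
17^4 ≡ 14
17^7 = 17^4·17^2·17^1 ≡ 78
17^8 ≡ 83
17^14 = 17^8·17^4·17^2 ≡ 95
17^16 ≡ 109
17^28 = 17^16·17^8·17^4 ≡ 98
17^56 = 17^32·17^16·17^8 ≡ 112
17^112 = 17^64·17^32·17^16 ≡ 1  ← first divisor giving 1
The order is 112.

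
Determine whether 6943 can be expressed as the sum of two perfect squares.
Not possible

Factorization: 6943 = 53 × 131
By Fermat: n is sum of two squares iff every prime p ≡ 3 (mod 4) appears to even power.
Prime(s) ≡ 3 (mod 4) with odd exponent: [(131, 1)]
Therefore 6943 cannot be expressed as a² + b².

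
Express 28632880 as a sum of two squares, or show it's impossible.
Not possible

Factorization: 28632880 = 2^4 × 5 × 71^3
By Fermat: n is sum of two squares iff every prime p ≡ 3 (mod 4) appears to even power.
Prime(s) ≡ 3 (mod 4) with odd exponent: [(71, 3)]
Therefore 28632880 cannot be expressed as a² + b².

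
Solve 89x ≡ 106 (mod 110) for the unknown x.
x ≡ 84 (mod 110)

gcd(89, 110) = 1, which divides 106, so solutions exist.
Find 89^(-1) mod 110 by the extended Euclidean algorithm:
110 = 1 × 89 + 21  ⟹  21 = (1)·110 + (-1)·89
89 = 4 × 21 + 5  ⟹  5 = (-4)·110 + (5)·89
21 = 4 × 5 + 1  ⟹  1 = (17)·110 + (-21)·89
So (-21)·89 ≡ 1 (mod 110), i.e. 89^(-1) ≡ -21 ≡ 89 (mod 110).
x ≡ 89 × 106 = 9434 ≡ 84 (mod 110).
Check: 89 × 84 = 7476 ≡ 106 (mod 110).
Unique solution: x ≡ 84 (mod 110)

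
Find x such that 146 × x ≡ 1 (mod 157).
57

gcd(146, 157) = 1, so the inverse exists.
Extended Euclidean algorithm on (157, 146):
157 = 1 × 146 + 11  ⟹  11 = (1)·157 + (-1)·146
146 = 13 × 11 + 3  ⟹  3 = (-13)·157 + (14)·146
11 = 3 × 3 + 2  ⟹  2 = (40)·157 + (-43)·146
3 = 1 × 2 + 1  ⟹  1 = (-53)·157 + (57)·146
So (57)·146 ≡ 1 (mod 157), i.e. 146^(-1) ≡ 57 (mod 157).
Check: 146 × 57 = 8322 ≡ 1 (mod 157)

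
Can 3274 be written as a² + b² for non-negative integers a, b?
5² + 57² (a=5, b=57)

Factorization: 3274 = 2 × 1637
By Fermat: n is sum of two squares iff every prime p ≡ 3 (mod 4) appears to even power.
All primes ≡ 3 (mod 4) appear to even power.
Search a = 0, 1, 2, … for 3274 - a² a perfect square: first hit at a = 5: 3274 - 25 = 3249 = 57².
3274 = 5² + 57² = 25 + 3249 ✓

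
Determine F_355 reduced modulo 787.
205

Matrix identity: Q^n = [[F_(n+1), F_n], [F_n, F_(n-1)]] with Q = [[1,1],[1,0]].
n = 355 = 101100011₂. Square-and-multiply, entries mod 787:
Q^1 = [[1,1],[1,0]]
Q^2 = (Q^1)² = [[2,1],[1,1]]
Q^5 = (Q^2)²·Q = [[8,5],[5,3]]
Q^11 = (Q^5)²·Q = [[144,89],[89,55]]
Q^22 = (Q^11)² = [[325,397],[397,715]]
Q^44 = (Q^22)² = [[376,492],[492,671]]
Q^88 = (Q^44)² = [[171,426],[426,532]]
Q^177 = (Q^88)²·Q = [[219,588],[588,418]]
Q^355 = (Q^177)²·Q = [[149,205],[205,731]]
F_355 mod 787 = Q^355[0][1] = 205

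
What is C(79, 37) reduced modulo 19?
0

Using Lucas' theorem:
Write n=79 and k=37 in base 19:
n in base 19: [4, 3]
k in base 19: [1, 18]
C(79,37) mod 19 = ∏ C(n_i, k_i) mod 19
Digit binomials (mod 19): C(4,1) = 4; C(3,18) = 0 (k_i > n_i)
Product: 4 × 0 = 0 ≡ 0 (mod 19)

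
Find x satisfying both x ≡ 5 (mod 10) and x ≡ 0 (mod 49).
245

Using Chinese Remainder Theorem:
M = 10 × 49 = 490
M1 = 49, M2 = 10
y1 = 49^(-1) mod 10 = 9
y2 = 10^(-1) mod 49 = 5
x = (5×49×9 + 0×10×5) mod 490 = 245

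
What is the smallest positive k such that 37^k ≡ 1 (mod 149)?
37

149 is prime, so ord(37) divides φ(149) = 148.
Divisors of 148: 1, 2, 4, 37, 74, 148.
Repeated squaring: 37^1 ≡ 37, 37^2 ≡ 28, 37^4 ≡ 39, 37^8 ≡ 31, 37^16 ≡ 67, 37^32 ≡ 19, 37^64 ≡ 63, 37^128 ≡ 95 (mod 149).
Test 37^d mod 149 for each divisor d in increasing order:
37^1 ≡ 37
37^2 ≡ 28
37^4 ≡ 39
37^37 = 37^32·37^4·37^1 ≡ 1  ← first divisor giving 1
The order is 37.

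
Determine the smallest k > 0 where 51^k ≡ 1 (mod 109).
108

109 is prime, so ord(51) divides φ(109) = 108.
Divisors of 108: 1, 2, 3, 4, 6, 9, 12, 18, 27, 36, 54, 108.
Repeated squaring: 51^1 ≡ 51, 51^2 ≡ 94, 51^4 ≡ 7, 51^8 ≡ 49, 51^16 ≡ 3, 51^32 ≡ 9, 51^64 ≡ 81 (mod 109).
Test 51^d mod 109 for each divisor d in increasing order:
51^1 ≡ 51
51^2 ≡ 94
51^3 = 51^2·51^1 ≡ 107
51^4 ≡ 7
51^6 = 51^4·51^2 ≡ 4
51^9 = 51^8·51^1 ≡ 101
51^12 = 51^8·51^4 ≡ 16
51^18 = 51^16·51^2 ≡ 64
51^27 = 51^16·51^8·51^2·51^1 ≡ 33
51^36 = 51^32·51^4 ≡ 63
51^54 = 51^32·51^16·51^4·51^2 ≡ 108
51^108 = 51^64·51^32·51^8·51^4 ≡ 1  ← first divisor giving 1
The order is 108.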